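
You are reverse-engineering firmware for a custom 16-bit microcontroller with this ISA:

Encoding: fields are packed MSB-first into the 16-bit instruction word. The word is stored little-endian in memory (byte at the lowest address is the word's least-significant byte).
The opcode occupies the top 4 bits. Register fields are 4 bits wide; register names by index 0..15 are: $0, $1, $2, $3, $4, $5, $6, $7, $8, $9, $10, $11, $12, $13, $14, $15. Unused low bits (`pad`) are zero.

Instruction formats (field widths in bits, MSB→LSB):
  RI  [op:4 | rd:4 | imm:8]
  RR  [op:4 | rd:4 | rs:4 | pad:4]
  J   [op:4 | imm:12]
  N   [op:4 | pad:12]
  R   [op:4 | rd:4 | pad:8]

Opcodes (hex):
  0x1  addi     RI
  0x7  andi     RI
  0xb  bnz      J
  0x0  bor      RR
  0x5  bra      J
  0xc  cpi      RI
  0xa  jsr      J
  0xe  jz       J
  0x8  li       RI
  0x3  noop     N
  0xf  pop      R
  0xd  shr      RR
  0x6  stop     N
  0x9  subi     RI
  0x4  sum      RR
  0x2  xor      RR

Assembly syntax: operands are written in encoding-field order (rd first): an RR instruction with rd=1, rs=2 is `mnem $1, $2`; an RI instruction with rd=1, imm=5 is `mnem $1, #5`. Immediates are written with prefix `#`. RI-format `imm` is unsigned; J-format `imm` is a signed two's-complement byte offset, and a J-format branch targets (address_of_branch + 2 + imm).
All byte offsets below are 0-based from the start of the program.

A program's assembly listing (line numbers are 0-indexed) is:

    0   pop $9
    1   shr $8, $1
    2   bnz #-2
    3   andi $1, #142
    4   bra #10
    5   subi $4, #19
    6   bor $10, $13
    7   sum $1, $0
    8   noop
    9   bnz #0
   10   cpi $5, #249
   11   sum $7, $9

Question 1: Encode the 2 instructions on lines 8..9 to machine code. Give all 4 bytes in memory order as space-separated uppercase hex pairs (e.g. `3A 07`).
8. noop fields op=0x3:4|pad=0:12 → word 3000h → 00 30
9. bnz fields op=0xb:4|imm=0:12 → word b000h → 00 b0

00 30 00 B0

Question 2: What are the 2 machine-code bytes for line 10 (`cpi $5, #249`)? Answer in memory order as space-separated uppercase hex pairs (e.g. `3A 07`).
F9 C5

10. cpi fields op=0xc:4|rd=5:4|imm=249:8 → word c5f9h → f9 c5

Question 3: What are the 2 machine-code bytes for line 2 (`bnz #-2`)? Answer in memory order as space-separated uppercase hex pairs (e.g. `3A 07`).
FE BF

2. bnz fields op=0xb:4|imm=-2:12 → word bffeh → fe bf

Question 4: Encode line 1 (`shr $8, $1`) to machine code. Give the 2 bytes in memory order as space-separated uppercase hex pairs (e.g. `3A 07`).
1. shr fields op=0xd:4|rd=8:4|rs=1:4|pad=0:4 → word d810h → 10 d8

10 D8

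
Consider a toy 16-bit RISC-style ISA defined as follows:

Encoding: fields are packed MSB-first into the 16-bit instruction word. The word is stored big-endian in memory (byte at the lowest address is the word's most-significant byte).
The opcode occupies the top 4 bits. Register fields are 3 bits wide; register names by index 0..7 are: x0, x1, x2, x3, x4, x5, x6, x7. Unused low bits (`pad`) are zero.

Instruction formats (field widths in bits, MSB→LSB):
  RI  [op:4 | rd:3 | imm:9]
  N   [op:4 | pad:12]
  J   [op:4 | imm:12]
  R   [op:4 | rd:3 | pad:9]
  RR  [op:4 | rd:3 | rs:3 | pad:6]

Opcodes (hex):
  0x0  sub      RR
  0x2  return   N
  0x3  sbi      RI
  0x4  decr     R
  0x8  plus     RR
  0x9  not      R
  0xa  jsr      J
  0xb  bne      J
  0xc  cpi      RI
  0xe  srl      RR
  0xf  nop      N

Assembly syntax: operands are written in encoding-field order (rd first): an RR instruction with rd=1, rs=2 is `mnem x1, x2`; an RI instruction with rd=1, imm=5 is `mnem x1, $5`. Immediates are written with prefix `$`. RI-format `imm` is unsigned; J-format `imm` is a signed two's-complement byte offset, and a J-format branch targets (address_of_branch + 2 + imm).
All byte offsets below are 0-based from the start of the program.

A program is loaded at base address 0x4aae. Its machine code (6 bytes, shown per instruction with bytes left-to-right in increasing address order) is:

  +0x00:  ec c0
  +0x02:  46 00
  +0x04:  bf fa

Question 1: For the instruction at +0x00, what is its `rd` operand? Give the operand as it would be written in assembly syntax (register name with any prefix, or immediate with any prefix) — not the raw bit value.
x6

+0x00: ec c0 ⇒ word 0xecc0 (big)
  top 4b → 0xe → srl [RR]
  rd: (w>>9)&0x7=0x6 → x6
  rs: (w>>6)&0x7=0x3 → x3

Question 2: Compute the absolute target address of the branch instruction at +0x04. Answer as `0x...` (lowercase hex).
off 0x04: read bf fa as big → 0xbffa
  top 4b → 0xb → bne [J]
  [11:0] imm=4090 (s12→-6) = $-6
  target = base 0x4aae + off 0x04 + 2 + imm -6 = 0x4aae

0x4aae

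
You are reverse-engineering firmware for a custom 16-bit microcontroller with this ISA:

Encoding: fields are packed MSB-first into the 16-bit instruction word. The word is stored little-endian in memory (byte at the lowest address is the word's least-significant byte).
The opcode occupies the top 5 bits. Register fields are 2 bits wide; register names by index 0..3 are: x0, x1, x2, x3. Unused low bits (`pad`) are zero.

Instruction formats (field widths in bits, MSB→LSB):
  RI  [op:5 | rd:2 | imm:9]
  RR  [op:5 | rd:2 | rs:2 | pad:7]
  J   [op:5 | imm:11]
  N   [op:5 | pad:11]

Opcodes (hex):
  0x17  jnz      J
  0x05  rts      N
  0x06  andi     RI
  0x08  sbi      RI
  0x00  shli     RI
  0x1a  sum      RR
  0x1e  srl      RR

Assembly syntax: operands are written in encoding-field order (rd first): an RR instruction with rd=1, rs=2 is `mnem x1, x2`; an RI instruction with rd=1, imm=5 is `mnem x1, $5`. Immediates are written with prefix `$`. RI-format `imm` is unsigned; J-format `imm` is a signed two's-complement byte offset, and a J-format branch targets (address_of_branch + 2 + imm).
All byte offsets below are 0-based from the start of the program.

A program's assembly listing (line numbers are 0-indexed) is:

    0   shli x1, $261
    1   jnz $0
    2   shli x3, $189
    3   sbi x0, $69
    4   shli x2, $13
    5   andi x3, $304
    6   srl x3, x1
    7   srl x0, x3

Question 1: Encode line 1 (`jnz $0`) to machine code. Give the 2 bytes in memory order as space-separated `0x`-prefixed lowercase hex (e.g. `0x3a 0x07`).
0x00 0xb8

L1: jnz op=0x17:5|imm=0:11 ⇒ 0xb800 ⇒ little 00 b8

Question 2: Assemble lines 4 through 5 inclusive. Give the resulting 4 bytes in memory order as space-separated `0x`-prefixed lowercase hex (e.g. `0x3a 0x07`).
L4: shli op=0x0:5|rd=2:2|imm=13:9 ⇒ 0x040d ⇒ little 0d 04
L5: andi op=0x6:5|rd=3:2|imm=304:9 ⇒ 0x3730 ⇒ little 30 37

0x0d 0x04 0x30 0x37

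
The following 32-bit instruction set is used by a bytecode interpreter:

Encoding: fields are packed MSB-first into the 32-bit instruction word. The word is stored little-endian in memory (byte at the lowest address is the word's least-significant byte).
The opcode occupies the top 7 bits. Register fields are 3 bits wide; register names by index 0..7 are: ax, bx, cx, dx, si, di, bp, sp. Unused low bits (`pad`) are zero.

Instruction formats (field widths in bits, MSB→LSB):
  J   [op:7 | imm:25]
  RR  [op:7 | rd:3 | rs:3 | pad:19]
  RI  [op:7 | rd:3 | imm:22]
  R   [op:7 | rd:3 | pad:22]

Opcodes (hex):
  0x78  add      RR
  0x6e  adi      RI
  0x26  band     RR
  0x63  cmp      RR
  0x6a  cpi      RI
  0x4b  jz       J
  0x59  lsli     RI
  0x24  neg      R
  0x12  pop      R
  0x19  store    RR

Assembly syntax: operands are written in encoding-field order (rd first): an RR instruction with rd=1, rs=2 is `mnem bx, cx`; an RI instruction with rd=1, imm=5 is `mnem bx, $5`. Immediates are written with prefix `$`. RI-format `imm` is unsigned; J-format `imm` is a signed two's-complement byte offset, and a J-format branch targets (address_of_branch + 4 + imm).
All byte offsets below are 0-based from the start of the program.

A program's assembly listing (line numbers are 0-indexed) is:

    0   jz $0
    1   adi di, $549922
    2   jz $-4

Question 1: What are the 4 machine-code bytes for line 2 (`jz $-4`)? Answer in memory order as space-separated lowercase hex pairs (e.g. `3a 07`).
fc ff ff 97

line 2 (jz): pack op=0x4b:7|imm=-4:25 = 0x97fffffc; little→ fc ff ff 97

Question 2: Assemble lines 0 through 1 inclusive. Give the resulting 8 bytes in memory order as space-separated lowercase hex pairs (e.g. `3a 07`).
0. jz fields op=0x4b:7|imm=0:25 → word 96000000h → 00 00 00 96
1. adi fields op=0x6e:7|rd=5:3|imm=549922:22 → word dd486422h → 22 64 48 dd

00 00 00 96 22 64 48 dd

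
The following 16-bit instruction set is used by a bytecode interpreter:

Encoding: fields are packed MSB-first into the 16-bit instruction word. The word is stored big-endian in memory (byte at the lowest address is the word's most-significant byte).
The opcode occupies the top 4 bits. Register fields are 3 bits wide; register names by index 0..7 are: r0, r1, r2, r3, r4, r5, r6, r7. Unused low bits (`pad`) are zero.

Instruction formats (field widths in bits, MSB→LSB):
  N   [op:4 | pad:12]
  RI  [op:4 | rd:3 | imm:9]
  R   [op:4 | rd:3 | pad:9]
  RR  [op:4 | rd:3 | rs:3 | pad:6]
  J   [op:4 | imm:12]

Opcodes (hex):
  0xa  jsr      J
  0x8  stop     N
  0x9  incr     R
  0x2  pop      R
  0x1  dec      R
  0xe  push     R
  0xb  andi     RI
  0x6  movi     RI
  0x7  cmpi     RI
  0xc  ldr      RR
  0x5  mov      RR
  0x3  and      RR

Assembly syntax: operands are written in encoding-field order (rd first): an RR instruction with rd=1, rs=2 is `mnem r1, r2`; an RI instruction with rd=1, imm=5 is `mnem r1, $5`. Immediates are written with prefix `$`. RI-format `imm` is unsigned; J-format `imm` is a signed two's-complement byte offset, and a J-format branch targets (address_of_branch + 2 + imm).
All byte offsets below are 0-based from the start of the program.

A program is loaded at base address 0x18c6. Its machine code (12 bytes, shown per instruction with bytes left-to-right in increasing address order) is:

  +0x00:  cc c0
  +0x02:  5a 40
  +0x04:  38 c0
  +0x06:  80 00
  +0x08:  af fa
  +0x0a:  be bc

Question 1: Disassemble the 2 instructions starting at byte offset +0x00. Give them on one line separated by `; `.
ldr r6, r3; mov r5, r1

@+00  big-endian(cc c0) = 0xccc0
  top 4b → 0xc → ldr [RR]
  [11:9] rd=6 = r6
  [8:6] rs=3 = r3
@+02  big-endian(5a 40) = 0x5a40
  top 4b → 0x5 → mov [RR]
  [11:9] rd=5 = r5
  [8:6] rs=1 = r1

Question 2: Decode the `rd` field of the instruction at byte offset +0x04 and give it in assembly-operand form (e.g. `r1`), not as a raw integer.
[04] 38 c0 → 0x38c0
  opcode bits[15:12]=0x3: and/RR
  rd: (w>>9)&0x7=0x4 → r4
  rs: (w>>6)&0x7=0x3 → r3

r4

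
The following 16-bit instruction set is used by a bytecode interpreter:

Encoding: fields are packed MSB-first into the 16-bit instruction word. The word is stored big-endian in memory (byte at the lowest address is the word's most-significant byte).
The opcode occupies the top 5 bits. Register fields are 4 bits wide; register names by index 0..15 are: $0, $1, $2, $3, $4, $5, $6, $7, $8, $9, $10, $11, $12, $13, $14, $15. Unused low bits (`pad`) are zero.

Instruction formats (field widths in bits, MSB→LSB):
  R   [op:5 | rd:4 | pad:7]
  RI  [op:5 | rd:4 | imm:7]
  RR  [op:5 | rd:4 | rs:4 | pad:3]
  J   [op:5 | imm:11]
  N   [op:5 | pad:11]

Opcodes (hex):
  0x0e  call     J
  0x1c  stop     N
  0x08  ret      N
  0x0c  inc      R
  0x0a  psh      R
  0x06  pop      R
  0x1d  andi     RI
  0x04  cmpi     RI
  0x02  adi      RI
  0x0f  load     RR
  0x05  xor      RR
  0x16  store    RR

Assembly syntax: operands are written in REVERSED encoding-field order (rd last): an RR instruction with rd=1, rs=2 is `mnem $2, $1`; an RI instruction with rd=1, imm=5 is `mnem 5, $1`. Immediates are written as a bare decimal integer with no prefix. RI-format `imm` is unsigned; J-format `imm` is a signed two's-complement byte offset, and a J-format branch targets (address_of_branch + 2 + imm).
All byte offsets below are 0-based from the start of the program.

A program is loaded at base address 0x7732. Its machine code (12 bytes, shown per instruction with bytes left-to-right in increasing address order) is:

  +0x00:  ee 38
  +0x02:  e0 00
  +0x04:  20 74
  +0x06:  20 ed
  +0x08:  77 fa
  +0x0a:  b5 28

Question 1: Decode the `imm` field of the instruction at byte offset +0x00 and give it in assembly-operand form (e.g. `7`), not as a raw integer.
off 0x00: read ee 38 as big → 0xee38
  op=0xee38>>11=0x1d ⇒ andi (RI)
  [10:7] rd=12 = $12
  [6:0] imm=56 = 56

56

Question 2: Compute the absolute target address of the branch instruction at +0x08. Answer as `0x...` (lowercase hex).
0x7736

off 0x08: read 77 fa as big → 0x77fa
  opcode bits[15:11]=0xe: call/J
  imm: (w>>0)&0x7ff=0x7fa (s11→-6) → -6
  target = base 0x7732 + off 0x08 + 2 + imm -6 = 0x7736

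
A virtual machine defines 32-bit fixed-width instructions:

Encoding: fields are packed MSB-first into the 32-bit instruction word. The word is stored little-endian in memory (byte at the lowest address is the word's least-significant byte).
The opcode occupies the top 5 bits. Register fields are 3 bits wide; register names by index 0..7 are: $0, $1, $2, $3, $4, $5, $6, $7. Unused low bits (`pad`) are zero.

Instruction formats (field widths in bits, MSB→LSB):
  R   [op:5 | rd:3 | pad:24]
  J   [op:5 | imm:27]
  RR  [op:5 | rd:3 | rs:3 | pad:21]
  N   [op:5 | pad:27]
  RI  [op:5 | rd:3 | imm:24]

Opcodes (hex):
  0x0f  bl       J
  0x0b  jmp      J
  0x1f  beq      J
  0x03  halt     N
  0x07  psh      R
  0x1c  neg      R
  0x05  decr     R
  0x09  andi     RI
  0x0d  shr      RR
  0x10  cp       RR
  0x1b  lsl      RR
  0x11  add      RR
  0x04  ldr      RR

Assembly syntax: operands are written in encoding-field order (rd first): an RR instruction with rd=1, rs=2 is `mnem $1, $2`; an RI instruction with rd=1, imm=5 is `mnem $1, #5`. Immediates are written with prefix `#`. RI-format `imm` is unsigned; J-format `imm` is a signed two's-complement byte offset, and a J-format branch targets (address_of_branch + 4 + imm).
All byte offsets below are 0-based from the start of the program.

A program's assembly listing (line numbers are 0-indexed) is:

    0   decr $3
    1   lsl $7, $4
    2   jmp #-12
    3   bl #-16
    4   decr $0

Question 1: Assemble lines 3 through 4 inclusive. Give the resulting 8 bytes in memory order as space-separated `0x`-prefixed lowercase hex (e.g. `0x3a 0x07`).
3. bl fields op=0xf:5|imm=-16:27 → word 7ffffff0h → f0 ff ff 7f
4. decr fields op=0x5:5|rd=0:3|pad=0:24 → word 28000000h → 00 00 00 28

0xf0 0xff 0xff 0x7f 0x00 0x00 0x00 0x28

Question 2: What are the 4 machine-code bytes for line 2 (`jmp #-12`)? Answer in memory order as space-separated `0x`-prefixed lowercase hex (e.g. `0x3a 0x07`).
0xf4 0xff 0xff 0x5f

L2: jmp op=0xb:5|imm=-12:27 ⇒ 0x5ffffff4 ⇒ little f4 ff ff 5f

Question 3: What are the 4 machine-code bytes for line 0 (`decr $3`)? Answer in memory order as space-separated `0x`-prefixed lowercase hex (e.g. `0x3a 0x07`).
0x00 0x00 0x00 0x2b

L0: decr op=0x5:5|rd=3:3|pad=0:24 ⇒ 0x2b000000 ⇒ little 00 00 00 2b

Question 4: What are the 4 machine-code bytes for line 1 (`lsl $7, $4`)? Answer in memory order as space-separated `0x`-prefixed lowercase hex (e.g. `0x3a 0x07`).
0x00 0x00 0x80 0xdf

line 1 (lsl): pack op=0x1b:5|rd=7:3|rs=4:3|pad=0:21 = 0xdf800000; little→ 00 00 80 df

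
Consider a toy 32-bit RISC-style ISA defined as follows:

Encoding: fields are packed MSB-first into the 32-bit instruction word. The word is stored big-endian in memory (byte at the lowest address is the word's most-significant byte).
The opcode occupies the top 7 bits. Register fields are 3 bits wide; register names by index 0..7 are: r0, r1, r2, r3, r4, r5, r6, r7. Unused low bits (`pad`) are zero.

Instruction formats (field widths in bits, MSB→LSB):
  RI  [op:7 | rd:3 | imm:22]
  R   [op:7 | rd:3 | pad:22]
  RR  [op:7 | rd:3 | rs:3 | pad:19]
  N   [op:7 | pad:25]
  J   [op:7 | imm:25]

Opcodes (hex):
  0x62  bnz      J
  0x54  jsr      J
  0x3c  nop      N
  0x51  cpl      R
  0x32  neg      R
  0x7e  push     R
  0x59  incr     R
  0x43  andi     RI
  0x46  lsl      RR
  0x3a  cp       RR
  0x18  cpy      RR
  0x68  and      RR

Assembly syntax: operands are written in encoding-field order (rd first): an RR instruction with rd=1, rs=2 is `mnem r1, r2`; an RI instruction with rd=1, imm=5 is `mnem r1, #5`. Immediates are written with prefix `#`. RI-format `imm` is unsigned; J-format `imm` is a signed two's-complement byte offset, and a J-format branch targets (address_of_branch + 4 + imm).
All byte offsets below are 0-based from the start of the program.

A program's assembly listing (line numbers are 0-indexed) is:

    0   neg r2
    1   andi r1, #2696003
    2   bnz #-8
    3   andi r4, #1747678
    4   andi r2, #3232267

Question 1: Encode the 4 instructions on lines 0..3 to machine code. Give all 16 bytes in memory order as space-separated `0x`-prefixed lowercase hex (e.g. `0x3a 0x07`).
0x64 0x80 0x00 0x00 0x86 0x69 0x23 0x43 0xc5 0xff 0xff 0xf8 0x87 0x1a 0xaa 0xde

0. neg fields op=0x32:7|rd=2:3|pad=0:22 → word 64800000h → 64 80 00 00
1. andi fields op=0x43:7|rd=1:3|imm=2696003:22 → word 86692343h → 86 69 23 43
2. bnz fields op=0x62:7|imm=-8:25 → word c5fffff8h → c5 ff ff f8
3. andi fields op=0x43:7|rd=4:3|imm=1747678:22 → word 871aaadeh → 87 1a aa de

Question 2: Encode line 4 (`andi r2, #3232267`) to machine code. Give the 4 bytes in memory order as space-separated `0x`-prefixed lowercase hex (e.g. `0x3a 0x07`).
line 4 (andi): pack op=0x43:7|rd=2:3|imm=3232267:22 = 0x86b1520b; big→ 86 b1 52 0b

0x86 0xb1 0x52 0x0b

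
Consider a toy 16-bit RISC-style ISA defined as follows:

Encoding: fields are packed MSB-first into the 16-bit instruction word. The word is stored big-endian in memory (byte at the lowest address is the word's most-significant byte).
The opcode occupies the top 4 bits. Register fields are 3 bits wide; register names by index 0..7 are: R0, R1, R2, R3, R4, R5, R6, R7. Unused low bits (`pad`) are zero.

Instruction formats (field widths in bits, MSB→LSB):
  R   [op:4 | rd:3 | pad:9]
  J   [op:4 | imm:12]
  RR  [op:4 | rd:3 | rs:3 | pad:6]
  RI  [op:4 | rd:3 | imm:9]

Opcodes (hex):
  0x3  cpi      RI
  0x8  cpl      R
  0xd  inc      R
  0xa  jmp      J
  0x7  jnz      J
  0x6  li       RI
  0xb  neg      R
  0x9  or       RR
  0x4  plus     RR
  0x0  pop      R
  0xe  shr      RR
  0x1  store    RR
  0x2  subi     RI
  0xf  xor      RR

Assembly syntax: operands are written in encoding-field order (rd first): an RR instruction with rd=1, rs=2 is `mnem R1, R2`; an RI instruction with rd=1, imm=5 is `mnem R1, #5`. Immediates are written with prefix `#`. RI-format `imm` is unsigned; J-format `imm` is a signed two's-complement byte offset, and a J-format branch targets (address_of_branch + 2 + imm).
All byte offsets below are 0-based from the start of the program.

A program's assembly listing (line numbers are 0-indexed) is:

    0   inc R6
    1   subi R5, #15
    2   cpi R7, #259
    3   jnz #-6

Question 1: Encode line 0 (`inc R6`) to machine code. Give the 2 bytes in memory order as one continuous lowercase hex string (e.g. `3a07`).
0. inc fields op=0xd:4|rd=6:3|pad=0:9 → word dc00h → dc 00

dc00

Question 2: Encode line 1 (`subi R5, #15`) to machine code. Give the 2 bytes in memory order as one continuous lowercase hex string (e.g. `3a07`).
2a0f

L1: subi op=0x2:4|rd=5:3|imm=15:9 ⇒ 0x2a0f ⇒ big 2a 0f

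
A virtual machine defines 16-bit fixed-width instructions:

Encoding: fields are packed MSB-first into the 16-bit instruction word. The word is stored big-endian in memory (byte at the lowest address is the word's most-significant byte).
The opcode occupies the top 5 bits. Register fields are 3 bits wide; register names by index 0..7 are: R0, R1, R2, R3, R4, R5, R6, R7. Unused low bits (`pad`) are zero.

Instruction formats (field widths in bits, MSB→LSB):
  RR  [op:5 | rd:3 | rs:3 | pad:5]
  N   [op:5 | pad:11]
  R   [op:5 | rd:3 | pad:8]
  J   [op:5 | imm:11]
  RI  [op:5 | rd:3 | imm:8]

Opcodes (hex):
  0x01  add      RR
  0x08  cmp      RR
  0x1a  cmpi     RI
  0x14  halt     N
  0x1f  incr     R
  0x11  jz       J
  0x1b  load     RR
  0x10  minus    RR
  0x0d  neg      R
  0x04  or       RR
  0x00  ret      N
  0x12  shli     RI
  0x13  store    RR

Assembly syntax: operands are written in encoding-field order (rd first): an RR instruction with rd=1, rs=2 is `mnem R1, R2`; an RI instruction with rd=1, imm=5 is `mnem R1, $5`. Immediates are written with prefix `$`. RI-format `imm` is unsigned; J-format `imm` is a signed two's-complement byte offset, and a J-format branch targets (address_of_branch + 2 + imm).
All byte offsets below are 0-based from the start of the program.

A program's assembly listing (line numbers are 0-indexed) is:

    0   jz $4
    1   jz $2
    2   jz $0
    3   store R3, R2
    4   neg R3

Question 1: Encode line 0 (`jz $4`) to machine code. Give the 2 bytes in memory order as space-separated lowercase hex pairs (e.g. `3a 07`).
88 04

0. jz fields op=0x11:5|imm=4:11 → word 8804h → 88 04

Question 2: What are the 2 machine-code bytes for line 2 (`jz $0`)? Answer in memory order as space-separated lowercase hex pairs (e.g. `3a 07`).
2. jz fields op=0x11:5|imm=0:11 → word 8800h → 88 00

88 00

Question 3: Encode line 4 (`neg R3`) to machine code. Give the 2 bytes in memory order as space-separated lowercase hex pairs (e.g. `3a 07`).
6b 00

4. neg fields op=0xd:5|rd=3:3|pad=0:8 → word 6b00h → 6b 00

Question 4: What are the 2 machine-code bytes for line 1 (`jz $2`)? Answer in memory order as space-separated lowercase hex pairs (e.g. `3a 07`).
88 02

1. jz fields op=0x11:5|imm=2:11 → word 8802h → 88 02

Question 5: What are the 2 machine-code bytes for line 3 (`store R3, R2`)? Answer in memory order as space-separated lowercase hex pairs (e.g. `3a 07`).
9b 40

L3: store op=0x13:5|rd=3:3|rs=2:3|pad=0:5 ⇒ 0x9b40 ⇒ big 9b 40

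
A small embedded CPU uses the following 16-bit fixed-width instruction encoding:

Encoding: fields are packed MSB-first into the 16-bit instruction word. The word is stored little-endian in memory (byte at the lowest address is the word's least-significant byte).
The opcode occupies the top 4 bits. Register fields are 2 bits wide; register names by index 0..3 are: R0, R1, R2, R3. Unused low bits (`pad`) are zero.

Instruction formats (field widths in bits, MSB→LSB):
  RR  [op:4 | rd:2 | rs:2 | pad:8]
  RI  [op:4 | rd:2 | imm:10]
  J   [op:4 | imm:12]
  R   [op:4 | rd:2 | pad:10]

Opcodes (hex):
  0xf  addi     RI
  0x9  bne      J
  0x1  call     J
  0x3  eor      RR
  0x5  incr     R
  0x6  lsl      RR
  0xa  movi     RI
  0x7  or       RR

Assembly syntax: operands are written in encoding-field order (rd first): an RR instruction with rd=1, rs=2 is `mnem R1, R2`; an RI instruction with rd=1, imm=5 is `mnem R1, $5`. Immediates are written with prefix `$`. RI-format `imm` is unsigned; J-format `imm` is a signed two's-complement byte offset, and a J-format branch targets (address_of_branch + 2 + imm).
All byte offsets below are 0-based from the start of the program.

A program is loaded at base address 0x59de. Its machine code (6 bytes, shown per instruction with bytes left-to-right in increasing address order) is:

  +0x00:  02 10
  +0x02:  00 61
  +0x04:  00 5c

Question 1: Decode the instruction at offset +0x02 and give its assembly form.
lsl R0, R1

off 0x02: read 00 61 as little → 0x6100
  op=0x6100>>12=0x6 ⇒ lsl (RR)
  rd: (w>>10)&0x3=0x0 → R0
  rs: (w>>8)&0x3=0x1 → R1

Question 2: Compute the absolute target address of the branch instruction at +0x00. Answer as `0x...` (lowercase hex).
0x59e2

+0x00: 02 10 ⇒ word 0x1002 (little)
  top 4b → 0x1 → call [J]
  [11:0] imm=2 = $2
  target = base 0x59de + off 0x00 + 2 + imm 2 = 0x59e2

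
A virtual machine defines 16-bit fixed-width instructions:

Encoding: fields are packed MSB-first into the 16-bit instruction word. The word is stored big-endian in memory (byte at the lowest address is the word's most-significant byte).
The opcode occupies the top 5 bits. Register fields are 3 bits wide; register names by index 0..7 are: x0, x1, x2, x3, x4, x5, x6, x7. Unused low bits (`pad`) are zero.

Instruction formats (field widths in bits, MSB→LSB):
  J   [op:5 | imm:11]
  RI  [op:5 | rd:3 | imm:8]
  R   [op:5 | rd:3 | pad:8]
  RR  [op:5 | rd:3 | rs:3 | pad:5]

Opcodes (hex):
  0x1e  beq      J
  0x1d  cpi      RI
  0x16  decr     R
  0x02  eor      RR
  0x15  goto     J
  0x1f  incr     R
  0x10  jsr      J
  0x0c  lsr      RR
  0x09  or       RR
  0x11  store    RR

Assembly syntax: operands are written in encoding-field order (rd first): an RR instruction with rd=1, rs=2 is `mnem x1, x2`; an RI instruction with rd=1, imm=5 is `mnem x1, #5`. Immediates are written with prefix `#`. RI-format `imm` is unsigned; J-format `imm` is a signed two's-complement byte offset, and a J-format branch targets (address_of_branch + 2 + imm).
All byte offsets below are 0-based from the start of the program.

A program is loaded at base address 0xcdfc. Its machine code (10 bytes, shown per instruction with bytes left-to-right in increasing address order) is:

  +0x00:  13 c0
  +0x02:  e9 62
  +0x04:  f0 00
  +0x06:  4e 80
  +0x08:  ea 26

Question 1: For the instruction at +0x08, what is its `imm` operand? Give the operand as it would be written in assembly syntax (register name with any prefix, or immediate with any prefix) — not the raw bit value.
@+08  big-endian(ea 26) = 0xea26
  opcode bits[15:11]=0x1d: cpi/RI
  [10:8] rd=2 = x2
  [7:0] imm=38 = #38

#38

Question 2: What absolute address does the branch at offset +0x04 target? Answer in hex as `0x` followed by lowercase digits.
0xce02

@+04  big-endian(f0 00) = 0xf000
  op=0xf000>>11=0x1e ⇒ beq (J)
  imm@[10:0]=0x0 ⇒ #0
  target = base 0xcdfc + off 0x04 + 2 + imm 0 = 0xce02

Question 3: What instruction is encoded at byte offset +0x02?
cpi x1, #98

@+02  big-endian(e9 62) = 0xe962
  op=0xe962>>11=0x1d ⇒ cpi (RI)
  rd@[10:8]=0x1 ⇒ x1
  imm@[7:0]=0x62 ⇒ #98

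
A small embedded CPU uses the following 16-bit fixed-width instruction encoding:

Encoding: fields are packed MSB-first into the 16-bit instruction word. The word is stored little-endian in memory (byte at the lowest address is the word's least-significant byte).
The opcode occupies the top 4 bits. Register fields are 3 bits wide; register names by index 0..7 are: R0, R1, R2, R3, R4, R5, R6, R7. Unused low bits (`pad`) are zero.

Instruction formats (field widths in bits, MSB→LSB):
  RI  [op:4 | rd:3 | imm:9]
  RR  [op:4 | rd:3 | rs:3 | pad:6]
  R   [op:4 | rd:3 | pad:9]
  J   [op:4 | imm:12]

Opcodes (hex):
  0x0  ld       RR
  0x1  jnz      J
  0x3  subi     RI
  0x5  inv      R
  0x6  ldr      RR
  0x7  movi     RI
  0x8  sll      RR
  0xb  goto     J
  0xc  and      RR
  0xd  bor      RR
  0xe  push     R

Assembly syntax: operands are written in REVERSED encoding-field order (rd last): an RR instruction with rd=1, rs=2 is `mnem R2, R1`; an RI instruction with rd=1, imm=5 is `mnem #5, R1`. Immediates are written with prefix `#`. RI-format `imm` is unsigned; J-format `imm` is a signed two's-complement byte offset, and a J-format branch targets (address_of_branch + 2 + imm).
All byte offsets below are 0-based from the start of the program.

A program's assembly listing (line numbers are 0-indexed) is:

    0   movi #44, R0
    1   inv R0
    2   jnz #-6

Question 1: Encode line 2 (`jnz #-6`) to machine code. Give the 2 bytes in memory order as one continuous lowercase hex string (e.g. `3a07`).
fa1f

line 2 (jnz): pack op=0x1:4|imm=-6:12 = 0x1ffa; little→ fa 1f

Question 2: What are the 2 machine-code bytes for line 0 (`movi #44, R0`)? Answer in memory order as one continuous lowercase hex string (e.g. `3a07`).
2c70

L0: movi op=0x7:4|rd=0:3|imm=44:9 ⇒ 0x702c ⇒ little 2c 70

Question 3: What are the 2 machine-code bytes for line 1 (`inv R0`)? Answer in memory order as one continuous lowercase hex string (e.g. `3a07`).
0050

line 1 (inv): pack op=0x5:4|rd=0:3|pad=0:9 = 0x5000; little→ 00 50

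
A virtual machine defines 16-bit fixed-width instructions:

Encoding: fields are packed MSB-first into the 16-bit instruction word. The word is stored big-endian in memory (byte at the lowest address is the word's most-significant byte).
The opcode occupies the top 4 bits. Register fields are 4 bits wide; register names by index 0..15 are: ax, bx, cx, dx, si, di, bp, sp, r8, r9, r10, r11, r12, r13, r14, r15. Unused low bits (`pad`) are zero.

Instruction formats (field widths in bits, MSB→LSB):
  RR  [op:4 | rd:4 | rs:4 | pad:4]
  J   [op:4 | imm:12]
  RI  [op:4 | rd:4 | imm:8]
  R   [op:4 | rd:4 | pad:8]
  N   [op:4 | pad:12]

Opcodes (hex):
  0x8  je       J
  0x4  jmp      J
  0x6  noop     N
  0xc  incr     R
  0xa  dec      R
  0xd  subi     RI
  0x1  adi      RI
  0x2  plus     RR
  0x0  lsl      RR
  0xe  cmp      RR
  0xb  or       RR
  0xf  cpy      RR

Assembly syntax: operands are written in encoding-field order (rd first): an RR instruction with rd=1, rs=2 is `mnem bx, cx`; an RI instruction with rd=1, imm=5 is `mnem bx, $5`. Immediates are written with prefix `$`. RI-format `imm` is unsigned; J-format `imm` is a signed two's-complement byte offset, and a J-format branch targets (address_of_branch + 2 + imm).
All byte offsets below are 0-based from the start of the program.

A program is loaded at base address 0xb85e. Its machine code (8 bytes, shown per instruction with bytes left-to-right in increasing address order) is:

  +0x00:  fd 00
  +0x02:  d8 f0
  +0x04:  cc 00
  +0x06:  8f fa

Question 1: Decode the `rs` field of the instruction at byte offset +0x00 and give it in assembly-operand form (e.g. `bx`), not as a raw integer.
off 0x00: read fd 00 as big → 0xfd00
  opcode bits[15:12]=0xf: cpy/RR
  [11:8] rd=13 = r13
  [7:4] rs=0 = ax

ax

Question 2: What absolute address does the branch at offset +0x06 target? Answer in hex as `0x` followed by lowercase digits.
@+06  big-endian(8f fa) = 0x8ffa
  op=0x8ffa>>12=0x8 ⇒ je (J)
  [11:0] imm=4090 (s12→-6) = $-6
  target = base 0xb85e + off 0x06 + 2 + imm -6 = 0xb860

0xb860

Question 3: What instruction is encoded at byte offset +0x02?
subi r8, $240

+0x02: d8 f0 ⇒ word 0xd8f0 (big)
  opcode bits[15:12]=0xd: subi/RI
  rd: (w>>8)&0xf=0x8 → r8
  imm: (w>>0)&0xff=0xf0 → $240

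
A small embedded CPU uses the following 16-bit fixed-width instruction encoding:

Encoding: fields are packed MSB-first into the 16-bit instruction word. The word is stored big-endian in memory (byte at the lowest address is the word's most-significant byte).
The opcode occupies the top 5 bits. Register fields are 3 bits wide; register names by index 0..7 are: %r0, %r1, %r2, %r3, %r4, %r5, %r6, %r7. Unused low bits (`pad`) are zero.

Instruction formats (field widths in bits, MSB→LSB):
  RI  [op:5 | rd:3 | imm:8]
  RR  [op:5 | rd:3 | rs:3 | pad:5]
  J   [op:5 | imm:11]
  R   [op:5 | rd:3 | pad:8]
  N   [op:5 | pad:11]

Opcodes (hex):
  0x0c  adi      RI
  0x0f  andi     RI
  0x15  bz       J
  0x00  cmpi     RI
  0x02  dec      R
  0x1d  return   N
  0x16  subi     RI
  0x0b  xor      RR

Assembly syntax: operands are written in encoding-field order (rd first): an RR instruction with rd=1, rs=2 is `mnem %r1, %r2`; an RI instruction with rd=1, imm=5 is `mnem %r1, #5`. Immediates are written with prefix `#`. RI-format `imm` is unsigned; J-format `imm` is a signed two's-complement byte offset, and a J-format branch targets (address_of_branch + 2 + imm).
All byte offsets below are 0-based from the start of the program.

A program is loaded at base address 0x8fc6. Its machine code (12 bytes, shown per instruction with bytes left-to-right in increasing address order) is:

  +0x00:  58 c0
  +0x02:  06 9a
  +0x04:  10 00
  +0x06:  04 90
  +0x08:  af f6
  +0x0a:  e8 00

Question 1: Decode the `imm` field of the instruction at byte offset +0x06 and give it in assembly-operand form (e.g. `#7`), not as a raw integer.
#144

@+06  big-endian(04 90) = 0x0490
  top 5b → 0x0 → cmpi [RI]
  rd@[10:8]=0x4 ⇒ %r4
  imm@[7:0]=0x90 ⇒ #144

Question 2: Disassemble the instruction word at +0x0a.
@+0a  big-endian(e8 00) = 0xe800
  top 5b → 0x1d → return [N]

return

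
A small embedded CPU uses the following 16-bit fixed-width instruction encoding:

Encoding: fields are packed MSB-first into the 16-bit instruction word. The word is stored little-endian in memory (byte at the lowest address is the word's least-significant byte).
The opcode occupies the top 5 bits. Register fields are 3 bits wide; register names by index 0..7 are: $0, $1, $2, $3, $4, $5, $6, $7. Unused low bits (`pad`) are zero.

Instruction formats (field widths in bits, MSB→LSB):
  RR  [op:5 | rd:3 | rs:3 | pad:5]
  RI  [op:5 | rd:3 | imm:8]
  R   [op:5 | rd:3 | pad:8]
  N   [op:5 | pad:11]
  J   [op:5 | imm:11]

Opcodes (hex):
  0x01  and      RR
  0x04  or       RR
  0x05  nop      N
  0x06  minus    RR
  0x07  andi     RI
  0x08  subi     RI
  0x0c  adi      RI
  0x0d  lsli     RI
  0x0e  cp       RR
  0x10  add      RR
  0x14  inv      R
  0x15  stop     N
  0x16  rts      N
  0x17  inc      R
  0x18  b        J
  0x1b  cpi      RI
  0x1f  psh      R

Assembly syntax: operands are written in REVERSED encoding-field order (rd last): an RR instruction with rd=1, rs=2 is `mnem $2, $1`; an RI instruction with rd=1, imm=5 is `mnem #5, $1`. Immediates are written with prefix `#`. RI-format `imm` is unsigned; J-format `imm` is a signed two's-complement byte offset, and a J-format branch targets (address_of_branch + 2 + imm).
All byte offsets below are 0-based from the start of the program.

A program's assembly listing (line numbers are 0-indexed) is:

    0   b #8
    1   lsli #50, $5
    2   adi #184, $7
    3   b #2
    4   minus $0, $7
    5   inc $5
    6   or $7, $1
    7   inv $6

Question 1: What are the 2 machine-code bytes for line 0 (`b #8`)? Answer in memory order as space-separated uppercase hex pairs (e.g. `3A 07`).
0. b fields op=0x18:5|imm=8:11 → word c008h → 08 c0

08 C0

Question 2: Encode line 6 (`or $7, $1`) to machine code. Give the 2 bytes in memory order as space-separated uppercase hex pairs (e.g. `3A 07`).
E0 21

6. or fields op=0x4:5|rd=1:3|rs=7:3|pad=0:5 → word 21e0h → e0 21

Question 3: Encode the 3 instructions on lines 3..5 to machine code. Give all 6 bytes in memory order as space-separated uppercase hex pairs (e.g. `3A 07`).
line 3 (b): pack op=0x18:5|imm=2:11 = 0xc002; little→ 02 c0
line 4 (minus): pack op=0x6:5|rd=7:3|rs=0:3|pad=0:5 = 0x3700; little→ 00 37
line 5 (inc): pack op=0x17:5|rd=5:3|pad=0:8 = 0xbd00; little→ 00 bd

02 C0 00 37 00 BD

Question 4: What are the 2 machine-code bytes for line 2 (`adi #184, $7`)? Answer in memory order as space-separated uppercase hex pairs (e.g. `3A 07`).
2. adi fields op=0xc:5|rd=7:3|imm=184:8 → word 67b8h → b8 67

B8 67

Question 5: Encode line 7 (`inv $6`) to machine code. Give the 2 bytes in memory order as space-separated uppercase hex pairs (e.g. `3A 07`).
L7: inv op=0x14:5|rd=6:3|pad=0:8 ⇒ 0xa600 ⇒ little 00 a6

00 A6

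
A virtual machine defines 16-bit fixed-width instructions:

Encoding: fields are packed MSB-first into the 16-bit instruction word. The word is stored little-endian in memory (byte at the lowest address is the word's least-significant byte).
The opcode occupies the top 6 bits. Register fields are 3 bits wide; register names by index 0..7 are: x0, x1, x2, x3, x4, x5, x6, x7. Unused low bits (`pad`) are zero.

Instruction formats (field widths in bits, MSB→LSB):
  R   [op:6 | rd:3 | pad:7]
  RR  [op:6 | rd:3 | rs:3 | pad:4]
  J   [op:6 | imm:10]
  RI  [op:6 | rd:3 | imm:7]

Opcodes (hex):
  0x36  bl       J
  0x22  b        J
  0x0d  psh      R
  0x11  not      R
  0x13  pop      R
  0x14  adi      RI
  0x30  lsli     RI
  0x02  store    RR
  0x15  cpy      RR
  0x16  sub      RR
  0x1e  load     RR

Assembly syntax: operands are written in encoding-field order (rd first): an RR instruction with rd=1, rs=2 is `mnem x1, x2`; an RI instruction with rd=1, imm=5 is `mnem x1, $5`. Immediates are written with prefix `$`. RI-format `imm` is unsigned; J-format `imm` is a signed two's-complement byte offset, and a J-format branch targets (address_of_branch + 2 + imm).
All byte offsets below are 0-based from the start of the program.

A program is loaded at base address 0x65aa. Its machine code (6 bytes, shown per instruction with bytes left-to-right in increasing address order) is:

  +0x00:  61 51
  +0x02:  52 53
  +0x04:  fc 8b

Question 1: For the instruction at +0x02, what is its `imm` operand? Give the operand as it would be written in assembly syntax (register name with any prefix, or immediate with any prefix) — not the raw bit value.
off 0x02: read 52 53 as little → 0x5352
  opcode bits[15:10]=0x14: adi/RI
  [9:7] rd=6 = x6
  [6:0] imm=82 = $82

$82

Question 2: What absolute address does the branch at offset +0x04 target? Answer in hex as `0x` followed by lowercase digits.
0x65ac

@+04  little-endian(fc 8b) = 0x8bfc
  op=0x8bfc>>10=0x22 ⇒ b (J)
  [9:0] imm=1020 (s10→-4) = $-4
  target = base 0x65aa + off 0x04 + 2 + imm -4 = 0x65ac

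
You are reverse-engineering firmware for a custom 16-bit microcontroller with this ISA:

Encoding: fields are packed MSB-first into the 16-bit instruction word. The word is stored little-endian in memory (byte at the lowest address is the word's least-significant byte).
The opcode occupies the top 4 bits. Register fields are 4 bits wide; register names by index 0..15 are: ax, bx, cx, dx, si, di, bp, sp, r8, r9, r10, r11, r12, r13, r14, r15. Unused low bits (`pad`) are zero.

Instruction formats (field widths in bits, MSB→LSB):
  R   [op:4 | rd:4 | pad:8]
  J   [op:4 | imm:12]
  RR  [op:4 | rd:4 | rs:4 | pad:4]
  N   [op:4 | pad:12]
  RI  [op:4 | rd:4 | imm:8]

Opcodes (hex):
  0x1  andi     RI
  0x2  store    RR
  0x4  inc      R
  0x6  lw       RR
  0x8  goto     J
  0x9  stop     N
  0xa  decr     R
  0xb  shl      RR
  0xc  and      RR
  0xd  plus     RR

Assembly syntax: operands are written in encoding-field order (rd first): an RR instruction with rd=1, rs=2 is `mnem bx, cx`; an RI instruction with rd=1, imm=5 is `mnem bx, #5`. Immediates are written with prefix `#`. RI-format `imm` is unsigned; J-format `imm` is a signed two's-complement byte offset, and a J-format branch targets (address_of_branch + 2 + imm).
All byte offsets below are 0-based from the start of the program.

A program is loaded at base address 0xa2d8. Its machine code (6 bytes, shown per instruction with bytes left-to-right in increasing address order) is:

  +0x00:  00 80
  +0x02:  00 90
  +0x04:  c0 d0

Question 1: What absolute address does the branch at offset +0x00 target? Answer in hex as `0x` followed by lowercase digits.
0xa2da

@+00  little-endian(00 80) = 0x8000
  opcode bits[15:12]=0x8: goto/J
  imm@[11:0]=0x0 ⇒ #0
  target = base 0xa2d8 + off 0x00 + 2 + imm 0 = 0xa2da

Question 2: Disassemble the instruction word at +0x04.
+0x04: c0 d0 ⇒ word 0xd0c0 (little)
  op=0xd0c0>>12=0xd ⇒ plus (RR)
  rd: (w>>8)&0xf=0x0 → ax
  rs: (w>>4)&0xf=0xc → r12

plus ax, r12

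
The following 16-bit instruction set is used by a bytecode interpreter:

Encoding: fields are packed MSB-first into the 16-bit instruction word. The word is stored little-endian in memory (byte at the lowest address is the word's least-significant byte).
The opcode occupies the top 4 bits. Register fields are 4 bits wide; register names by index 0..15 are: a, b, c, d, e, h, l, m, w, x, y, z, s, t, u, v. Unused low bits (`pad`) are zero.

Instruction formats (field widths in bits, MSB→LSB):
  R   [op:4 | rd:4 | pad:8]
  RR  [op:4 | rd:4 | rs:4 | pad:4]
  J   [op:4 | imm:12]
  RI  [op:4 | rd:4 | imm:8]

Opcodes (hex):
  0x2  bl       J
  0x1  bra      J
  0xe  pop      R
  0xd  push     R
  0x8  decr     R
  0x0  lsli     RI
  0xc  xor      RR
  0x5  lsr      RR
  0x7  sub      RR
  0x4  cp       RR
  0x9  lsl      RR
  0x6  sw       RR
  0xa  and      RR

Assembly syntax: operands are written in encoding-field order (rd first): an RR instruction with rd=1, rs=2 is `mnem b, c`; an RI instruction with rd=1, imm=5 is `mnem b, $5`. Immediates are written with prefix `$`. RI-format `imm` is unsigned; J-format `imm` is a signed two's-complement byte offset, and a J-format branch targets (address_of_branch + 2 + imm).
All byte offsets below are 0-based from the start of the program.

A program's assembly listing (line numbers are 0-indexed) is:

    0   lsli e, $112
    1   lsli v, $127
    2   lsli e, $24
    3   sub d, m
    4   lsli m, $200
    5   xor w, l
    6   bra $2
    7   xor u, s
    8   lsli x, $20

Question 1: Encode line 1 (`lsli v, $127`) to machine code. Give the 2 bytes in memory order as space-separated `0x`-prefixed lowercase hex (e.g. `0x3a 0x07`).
line 1 (lsli): pack op=0x0:4|rd=15:4|imm=127:8 = 0x0f7f; little→ 7f 0f

0x7f 0x0f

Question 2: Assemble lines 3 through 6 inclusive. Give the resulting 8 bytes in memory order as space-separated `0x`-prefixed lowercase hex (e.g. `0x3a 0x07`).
L3: sub op=0x7:4|rd=3:4|rs=7:4|pad=0:4 ⇒ 0x7370 ⇒ little 70 73
L4: lsli op=0x0:4|rd=7:4|imm=200:8 ⇒ 0x07c8 ⇒ little c8 07
L5: xor op=0xc:4|rd=8:4|rs=6:4|pad=0:4 ⇒ 0xc860 ⇒ little 60 c8
L6: bra op=0x1:4|imm=2:12 ⇒ 0x1002 ⇒ little 02 10

0x70 0x73 0xc8 0x07 0x60 0xc8 0x02 0x10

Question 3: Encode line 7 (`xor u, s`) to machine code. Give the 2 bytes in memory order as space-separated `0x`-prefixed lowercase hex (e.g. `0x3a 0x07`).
7. xor fields op=0xc:4|rd=14:4|rs=12:4|pad=0:4 → word cec0h → c0 ce

0xc0 0xce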